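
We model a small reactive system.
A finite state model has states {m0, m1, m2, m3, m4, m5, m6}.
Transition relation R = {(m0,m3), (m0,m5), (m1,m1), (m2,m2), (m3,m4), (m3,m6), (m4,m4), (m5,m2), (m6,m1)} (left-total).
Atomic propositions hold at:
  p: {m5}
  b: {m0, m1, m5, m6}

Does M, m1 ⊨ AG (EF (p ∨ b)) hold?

Yes

Sat(p ∨ b) = {m0, m1, m5, m6}
EF (p ∨ b): least fixpoint, start Z0 = {m0, m1, m5, m6}, add states with some successor in Z. Z1 = {m0, m1, m3, m5, m6}; fixed.
Sat(EF (p ∨ b)) = {m0, m1, m3, m5, m6}
AG (EF (p ∨ b)): greatest fixpoint, start Z0 = {m0, m1, m3, m5, m6}, keep only states in Sat with every successor in Z. Z1 = {m0, m1, m6}; Z2 = {m1, m6}; fixed.
Sat(AG (EF (p ∨ b))) = {m1, m6}
m1 ∈ Sat(AG (EF (p ∨ b))) = {m1, m6}, so the formula holds at m1.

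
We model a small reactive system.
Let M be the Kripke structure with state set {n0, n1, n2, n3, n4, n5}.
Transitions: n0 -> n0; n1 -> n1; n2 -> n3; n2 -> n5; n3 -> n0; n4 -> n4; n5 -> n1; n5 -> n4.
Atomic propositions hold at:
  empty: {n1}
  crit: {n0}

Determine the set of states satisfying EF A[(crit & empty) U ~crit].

{n1, n2, n3, n4, n5}

Sat(crit & empty) = ∅
Sat(~crit) = {n1, n2, n3, n4, n5}
A[(crit & empty) U ~crit]: least fixpoint, start Z0 = Sat(~crit) = {n1, n2, n3, n4, n5}, add states in Sat(crit & empty) with every successor in Z. Already a fixed point.
Sat(A[(crit & empty) U ~crit]) = {n1, n2, n3, n4, n5}
EF A[(crit & empty) U ~crit]: least fixpoint, start Z0 = {n1, n2, n3, n4, n5}, add states with some successor in Z. Already a fixed point.
Sat(EF A[(crit & empty) U ~crit]) = {n1, n2, n3, n4, n5}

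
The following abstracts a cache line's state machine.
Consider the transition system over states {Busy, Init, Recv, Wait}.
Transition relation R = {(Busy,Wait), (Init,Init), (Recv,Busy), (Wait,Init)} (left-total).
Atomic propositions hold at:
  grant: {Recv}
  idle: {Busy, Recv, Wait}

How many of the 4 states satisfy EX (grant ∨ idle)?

Sat(grant ∨ idle) = {Busy, Recv, Wait}
Sat(EX (grant ∨ idle)) = {s : some successor in {Busy, Recv, Wait}} = {Busy, Recv}
|Sat(EX (grant ∨ idle))| = |{Busy, Recv}| = 2.

2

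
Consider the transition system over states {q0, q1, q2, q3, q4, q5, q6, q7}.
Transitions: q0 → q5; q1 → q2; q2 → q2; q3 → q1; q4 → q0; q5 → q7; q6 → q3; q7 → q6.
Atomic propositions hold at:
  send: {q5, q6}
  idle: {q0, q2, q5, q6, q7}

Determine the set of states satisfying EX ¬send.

Sat(¬send) = {q0, q1, q2, q3, q4, q7}
Sat(EX ¬send) = {s : some successor in {q0, q1, q2, q3, q4, q7}} = {q1, q2, q3, q4, q5, q6}

{q1, q2, q3, q4, q5, q6}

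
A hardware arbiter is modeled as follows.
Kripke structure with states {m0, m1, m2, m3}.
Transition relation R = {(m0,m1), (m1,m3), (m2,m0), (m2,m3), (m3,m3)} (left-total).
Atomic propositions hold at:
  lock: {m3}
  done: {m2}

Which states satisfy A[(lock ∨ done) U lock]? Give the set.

Sat(lock ∨ done) = {m2, m3}
A[(lock ∨ done) U lock]: least fixpoint, start Z0 = Sat(lock) = {m3}, add states in Sat(lock ∨ done) with every successor in Z. Already a fixed point.
Sat(A[(lock ∨ done) U lock]) = {m3}

{m3}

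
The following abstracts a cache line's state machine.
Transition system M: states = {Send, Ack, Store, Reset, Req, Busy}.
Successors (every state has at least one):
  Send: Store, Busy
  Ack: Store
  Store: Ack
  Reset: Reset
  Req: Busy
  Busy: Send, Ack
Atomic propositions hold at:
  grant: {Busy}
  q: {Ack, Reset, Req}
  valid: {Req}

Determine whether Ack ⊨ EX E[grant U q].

E[grant U q]: least fixpoint, start Z0 = Sat(q) = {Ack, Reset, Req}, add states in Sat(grant) with some successor in Z. Z1 = {Ack, Reset, Req, Busy}; fixed.
Sat(E[grant U q]) = {Ack, Reset, Req, Busy}
Sat(EX E[grant U q]) = {s : some successor in {Ack, Reset, Req, Busy}} = {Send, Store, Reset, Req, Busy}
Ack ∉ Sat(EX E[grant U q]) = {Send, Store, Reset, Req, Busy}, so the formula does not hold at Ack.

No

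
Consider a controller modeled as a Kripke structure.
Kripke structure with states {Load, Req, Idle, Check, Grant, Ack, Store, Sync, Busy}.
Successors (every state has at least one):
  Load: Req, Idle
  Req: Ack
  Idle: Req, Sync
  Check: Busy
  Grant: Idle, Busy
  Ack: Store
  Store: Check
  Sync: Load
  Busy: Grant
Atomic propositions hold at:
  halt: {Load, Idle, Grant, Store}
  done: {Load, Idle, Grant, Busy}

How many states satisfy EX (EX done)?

6

Sat(EX done) = {s : some successor in {Load, Idle, Grant, Busy}} = {Load, Check, Grant, Sync, Busy}
Sat(EX (EX done)) = {s : some successor in {Load, Check, Grant, Sync, Busy}} = {Idle, Check, Grant, Store, Sync, Busy}
|Sat(EX (EX done))| = |{Idle, Check, Grant, Store, Sync, Busy}| = 6.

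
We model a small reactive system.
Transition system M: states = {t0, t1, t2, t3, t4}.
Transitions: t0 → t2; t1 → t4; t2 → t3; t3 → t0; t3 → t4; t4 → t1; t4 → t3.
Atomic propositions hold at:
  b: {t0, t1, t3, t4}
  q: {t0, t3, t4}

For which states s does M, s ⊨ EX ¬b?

{t0}

Sat(¬b) = {t2}
Sat(EX ¬b) = {s : some successor in {t2}} = {t0}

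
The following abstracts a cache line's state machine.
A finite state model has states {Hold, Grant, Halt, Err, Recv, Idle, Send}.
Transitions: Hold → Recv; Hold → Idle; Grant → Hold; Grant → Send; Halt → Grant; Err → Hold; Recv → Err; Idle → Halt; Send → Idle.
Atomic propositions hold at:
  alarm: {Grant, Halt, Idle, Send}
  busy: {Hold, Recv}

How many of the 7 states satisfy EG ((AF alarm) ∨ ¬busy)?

4

AF alarm: least fixpoint, start Z0 = {Grant, Halt, Idle, Send}, add states with every successor in Z. Already a fixed point.
Sat(AF alarm) = {Grant, Halt, Idle, Send}
Sat(¬busy) = {Grant, Halt, Err, Idle, Send}
Sat((AF alarm) ∨ ¬busy) = {Grant, Halt, Err, Idle, Send}
EG ((AF alarm) ∨ ¬busy): greatest fixpoint, start Z0 = {Grant, Halt, Err, Idle, Send}, keep only states in Sat with some successor in Z. Z1 = {Grant, Halt, Idle, Send}; fixed.
Sat(EG ((AF alarm) ∨ ¬busy)) = {Grant, Halt, Idle, Send}
|Sat(EG ((AF alarm) ∨ ¬busy))| = |{Grant, Halt, Idle, Send}| = 4.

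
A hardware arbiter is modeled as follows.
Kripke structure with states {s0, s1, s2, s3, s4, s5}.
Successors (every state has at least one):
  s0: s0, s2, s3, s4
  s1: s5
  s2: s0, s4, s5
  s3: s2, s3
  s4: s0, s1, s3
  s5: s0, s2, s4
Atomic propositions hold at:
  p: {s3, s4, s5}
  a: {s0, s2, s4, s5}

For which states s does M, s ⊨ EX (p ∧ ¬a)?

Sat(¬a) = {s1, s3}
Sat(p ∧ ¬a) = {s3}
Sat(EX (p ∧ ¬a)) = {s : some successor in {s3}} = {s0, s3, s4}

{s0, s3, s4}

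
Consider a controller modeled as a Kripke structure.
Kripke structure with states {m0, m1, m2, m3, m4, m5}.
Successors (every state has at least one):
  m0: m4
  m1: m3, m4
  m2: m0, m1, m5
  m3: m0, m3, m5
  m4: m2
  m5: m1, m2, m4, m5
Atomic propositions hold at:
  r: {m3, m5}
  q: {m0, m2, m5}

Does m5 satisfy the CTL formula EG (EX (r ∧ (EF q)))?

Yes

EF q: least fixpoint, start Z0 = {m0, m2, m5}, add states with some successor in Z. Z1 = {m0, m2, m3, m4, m5}; Z2 = {m0, m1, m2, m3, m4, m5}; fixed.
Sat(EF q) = {m0, m1, m2, m3, m4, m5}
Sat(r ∧ (EF q)) = {m3, m5}
Sat(EX (r ∧ (EF q))) = {s : some successor in {m3, m5}} = {m1, m2, m3, m5}
EG (EX (r ∧ (EF q))): greatest fixpoint, start Z0 = {m1, m2, m3, m5}, keep only states in Sat with some successor in Z. Already a fixed point.
Sat(EG (EX (r ∧ (EF q)))) = {m1, m2, m3, m5}
m5 ∈ Sat(EG (EX (r ∧ (EF q)))) = {m1, m2, m3, m5}, so the formula holds at m5.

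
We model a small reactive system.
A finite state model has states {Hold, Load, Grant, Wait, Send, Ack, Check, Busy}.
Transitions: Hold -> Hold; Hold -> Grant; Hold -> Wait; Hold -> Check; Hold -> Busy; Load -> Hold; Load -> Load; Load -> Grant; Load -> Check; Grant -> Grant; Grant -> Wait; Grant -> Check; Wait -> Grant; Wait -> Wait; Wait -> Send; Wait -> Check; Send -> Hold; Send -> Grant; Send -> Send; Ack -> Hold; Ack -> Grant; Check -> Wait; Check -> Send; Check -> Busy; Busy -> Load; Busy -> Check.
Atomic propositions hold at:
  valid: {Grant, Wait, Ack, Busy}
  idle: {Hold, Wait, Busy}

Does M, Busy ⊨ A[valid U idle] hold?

Yes

A[valid U idle]: least fixpoint, start Z0 = Sat(idle) = {Hold, Wait, Busy}, add states in Sat(valid) with every successor in Z. Already a fixed point.
Sat(A[valid U idle]) = {Hold, Wait, Busy}
Busy ∈ Sat(A[valid U idle]) = {Hold, Wait, Busy}, so the formula holds at Busy.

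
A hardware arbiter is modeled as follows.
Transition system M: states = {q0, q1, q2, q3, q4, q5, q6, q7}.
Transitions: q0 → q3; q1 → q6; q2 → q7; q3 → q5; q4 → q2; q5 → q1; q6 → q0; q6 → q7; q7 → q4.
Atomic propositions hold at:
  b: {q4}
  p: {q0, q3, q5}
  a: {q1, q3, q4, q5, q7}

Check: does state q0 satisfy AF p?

Yes

AF p: least fixpoint, start Z0 = {q0, q3, q5}, add states with every successor in Z. Already a fixed point.
Sat(AF p) = {q0, q3, q5}
q0 ∈ Sat(AF p) = {q0, q3, q5}, so the formula holds at q0.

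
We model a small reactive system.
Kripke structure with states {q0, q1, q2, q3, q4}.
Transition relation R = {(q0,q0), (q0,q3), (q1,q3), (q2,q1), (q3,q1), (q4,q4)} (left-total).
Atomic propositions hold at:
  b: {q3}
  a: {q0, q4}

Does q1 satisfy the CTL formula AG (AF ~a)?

Sat(~a) = {q1, q2, q3}
AF ~a: least fixpoint, start Z0 = {q1, q2, q3}, add states with every successor in Z. Already a fixed point.
Sat(AF ~a) = {q1, q2, q3}
AG (AF ~a): greatest fixpoint, start Z0 = {q1, q2, q3}, keep only states in Sat with every successor in Z. Already a fixed point.
Sat(AG (AF ~a)) = {q1, q2, q3}
q1 ∈ Sat(AG (AF ~a)) = {q1, q2, q3}, so the formula holds at q1.

Yes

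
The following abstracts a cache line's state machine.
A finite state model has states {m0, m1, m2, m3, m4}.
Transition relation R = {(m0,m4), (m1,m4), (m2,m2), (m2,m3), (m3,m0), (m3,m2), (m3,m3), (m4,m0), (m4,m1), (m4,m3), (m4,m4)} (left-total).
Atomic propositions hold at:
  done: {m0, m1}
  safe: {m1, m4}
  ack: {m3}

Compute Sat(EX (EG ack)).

EG ack: greatest fixpoint, start Z0 = {m3}, keep only states in Sat with some successor in Z. Already a fixed point.
Sat(EG ack) = {m3}
Sat(EX (EG ack)) = {s : some successor in {m3}} = {m2, m3, m4}

{m2, m3, m4}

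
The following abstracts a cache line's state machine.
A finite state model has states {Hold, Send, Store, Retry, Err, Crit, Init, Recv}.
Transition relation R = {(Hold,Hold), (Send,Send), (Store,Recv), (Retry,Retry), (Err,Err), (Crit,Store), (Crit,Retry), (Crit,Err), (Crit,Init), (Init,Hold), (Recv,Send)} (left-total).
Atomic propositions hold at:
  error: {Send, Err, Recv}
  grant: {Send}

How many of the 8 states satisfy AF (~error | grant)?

Sat(~error) = {Hold, Store, Retry, Crit, Init}
Sat(~error | grant) = {Hold, Send, Store, Retry, Crit, Init}
AF (~error | grant): least fixpoint, start Z0 = {Hold, Send, Store, Retry, Crit, Init}, add states with every successor in Z. Z1 = {Hold, Send, Store, Retry, Crit, Init, Recv}; fixed.
Sat(AF (~error | grant)) = {Hold, Send, Store, Retry, Crit, Init, Recv}
|Sat(AF (~error | grant))| = |{Hold, Send, Store, Retry, Crit, Init, Recv}| = 7.

7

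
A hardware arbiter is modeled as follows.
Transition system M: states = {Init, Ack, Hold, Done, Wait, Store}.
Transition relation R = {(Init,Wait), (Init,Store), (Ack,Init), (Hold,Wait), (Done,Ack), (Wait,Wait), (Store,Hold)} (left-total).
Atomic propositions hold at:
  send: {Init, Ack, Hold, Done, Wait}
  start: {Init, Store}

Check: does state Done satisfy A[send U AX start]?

Yes

Sat(AX start) = {s : every successor in {Init, Store}} = {Ack}
A[send U AX start]: least fixpoint, start Z0 = Sat(AX start) = {Ack}, add states in Sat(send) with every successor in Z. Z1 = {Ack, Done}; fixed.
Sat(A[send U AX start]) = {Ack, Done}
Done ∈ Sat(A[send U AX start]) = {Ack, Done}, so the formula holds at Done.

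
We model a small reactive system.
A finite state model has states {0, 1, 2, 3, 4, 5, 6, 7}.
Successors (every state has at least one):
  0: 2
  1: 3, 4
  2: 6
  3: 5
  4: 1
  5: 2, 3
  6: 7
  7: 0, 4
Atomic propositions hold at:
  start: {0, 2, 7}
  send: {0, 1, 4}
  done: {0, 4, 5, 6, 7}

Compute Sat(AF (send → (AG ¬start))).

Sat(¬start) = {1, 3, 4, 5, 6}
AG ¬start: greatest fixpoint, start Z0 = {1, 3, 4, 5, 6}, keep only states in Sat with every successor in Z. Z1 = {1, 3, 4}; Z2 = {1, 4}; Z3 = {4}; Z4 = ∅; fixed.
Sat(AG ¬start) = ∅
Sat(send → (AG ¬start)) = {2, 3, 5, 6, 7}
AF (send → (AG ¬start)): least fixpoint, start Z0 = {2, 3, 5, 6, 7}, add states with every successor in Z. Z1 = {0, 2, 3, 5, 6, 7}; fixed.
Sat(AF (send → (AG ¬start))) = {0, 2, 3, 5, 6, 7}

{0, 2, 3, 5, 6, 7}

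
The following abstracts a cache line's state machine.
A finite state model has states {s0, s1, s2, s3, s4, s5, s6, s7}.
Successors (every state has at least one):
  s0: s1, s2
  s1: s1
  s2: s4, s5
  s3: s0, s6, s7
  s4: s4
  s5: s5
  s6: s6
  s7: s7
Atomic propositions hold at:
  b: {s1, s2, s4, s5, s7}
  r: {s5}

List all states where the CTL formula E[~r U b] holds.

{s0, s1, s2, s3, s4, s5, s7}

Sat(~r) = {s0, s1, s2, s3, s4, s6, s7}
E[~r U b]: least fixpoint, start Z0 = Sat(b) = {s1, s2, s4, s5, s7}, add states in Sat(~r) with some successor in Z. Z1 = {s0, s1, s2, s3, s4, s5, s7}; fixed.
Sat(E[~r U b]) = {s0, s1, s2, s3, s4, s5, s7}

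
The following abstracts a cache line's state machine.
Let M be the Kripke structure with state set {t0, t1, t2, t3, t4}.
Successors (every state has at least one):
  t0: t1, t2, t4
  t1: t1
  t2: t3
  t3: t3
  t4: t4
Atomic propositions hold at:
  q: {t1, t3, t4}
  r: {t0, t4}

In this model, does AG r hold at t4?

Yes

AG r: greatest fixpoint, start Z0 = {t0, t4}, keep only states in Sat with every successor in Z. Z1 = {t4}; fixed.
Sat(AG r) = {t4}
t4 ∈ Sat(AG r) = {t4}, so the formula holds at t4.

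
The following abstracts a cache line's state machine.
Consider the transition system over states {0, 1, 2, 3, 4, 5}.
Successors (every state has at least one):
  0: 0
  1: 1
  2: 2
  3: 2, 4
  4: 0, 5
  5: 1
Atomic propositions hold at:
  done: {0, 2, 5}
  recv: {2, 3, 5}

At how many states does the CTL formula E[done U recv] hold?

3

E[done U recv]: least fixpoint, start Z0 = Sat(recv) = {2, 3, 5}, add states in Sat(done) with some successor in Z. Already a fixed point.
Sat(E[done U recv]) = {2, 3, 5}
|Sat(E[done U recv])| = |{2, 3, 5}| = 3.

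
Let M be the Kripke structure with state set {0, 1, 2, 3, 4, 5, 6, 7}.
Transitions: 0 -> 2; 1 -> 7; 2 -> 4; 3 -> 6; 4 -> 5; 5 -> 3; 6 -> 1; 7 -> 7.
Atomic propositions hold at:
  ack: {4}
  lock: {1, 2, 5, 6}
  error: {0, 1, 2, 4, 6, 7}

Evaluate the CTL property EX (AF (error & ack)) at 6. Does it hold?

Sat(error & ack) = {4}
AF (error & ack): least fixpoint, start Z0 = {4}, add states with every successor in Z. Z1 = {2, 4}; Z2 = {0, 2, 4}; fixed.
Sat(AF (error & ack)) = {0, 2, 4}
Sat(EX (AF (error & ack))) = {s : some successor in {0, 2, 4}} = {0, 2}
6 ∉ Sat(EX (AF (error & ack))) = {0, 2}, so the formula does not hold at 6.

No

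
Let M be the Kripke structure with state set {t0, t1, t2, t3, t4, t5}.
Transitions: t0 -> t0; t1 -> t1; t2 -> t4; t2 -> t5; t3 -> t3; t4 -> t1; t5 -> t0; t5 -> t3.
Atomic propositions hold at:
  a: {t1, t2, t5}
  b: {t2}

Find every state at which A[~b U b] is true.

{t2}

Sat(~b) = {t0, t1, t3, t4, t5}
A[~b U b]: least fixpoint, start Z0 = Sat(b) = {t2}, add states in Sat(~b) with every successor in Z. Already a fixed point.
Sat(A[~b U b]) = {t2}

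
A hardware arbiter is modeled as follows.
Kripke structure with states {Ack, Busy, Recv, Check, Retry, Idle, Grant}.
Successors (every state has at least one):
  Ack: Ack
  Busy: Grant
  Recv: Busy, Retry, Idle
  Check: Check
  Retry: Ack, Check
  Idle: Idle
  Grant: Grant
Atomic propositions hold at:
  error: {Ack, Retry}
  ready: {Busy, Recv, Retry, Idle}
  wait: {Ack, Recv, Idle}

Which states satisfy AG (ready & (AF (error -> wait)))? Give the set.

Sat(error -> wait) = {Ack, Busy, Recv, Check, Idle, Grant}
AF (error -> wait): least fixpoint, start Z0 = {Ack, Busy, Recv, Check, Idle, Grant}, add states with every successor in Z. Z1 = {Ack, Busy, Recv, Check, Retry, Idle, Grant}; fixed.
Sat(AF (error -> wait)) = {Ack, Busy, Recv, Check, Retry, Idle, Grant}
Sat(ready & (AF (error -> wait))) = {Busy, Recv, Retry, Idle}
AG (ready & (AF (error -> wait))): greatest fixpoint, start Z0 = {Busy, Recv, Retry, Idle}, keep only states in Sat with every successor in Z. Z1 = {Recv, Idle}; Z2 = {Idle}; fixed.
Sat(AG (ready & (AF (error -> wait)))) = {Idle}

{Idle}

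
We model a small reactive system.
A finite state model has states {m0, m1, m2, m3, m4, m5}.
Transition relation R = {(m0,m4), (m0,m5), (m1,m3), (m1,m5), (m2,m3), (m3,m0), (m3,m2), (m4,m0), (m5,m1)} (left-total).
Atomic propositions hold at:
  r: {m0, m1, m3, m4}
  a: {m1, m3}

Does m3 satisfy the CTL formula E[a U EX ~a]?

Sat(~a) = {m0, m2, m4, m5}
Sat(EX ~a) = {s : some successor in {m0, m2, m4, m5}} = {m0, m1, m3, m4}
E[a U EX ~a]: least fixpoint, start Z0 = Sat(EX ~a) = {m0, m1, m3, m4}, add states in Sat(a) with some successor in Z. Already a fixed point.
Sat(E[a U EX ~a]) = {m0, m1, m3, m4}
m3 ∈ Sat(E[a U EX ~a]) = {m0, m1, m3, m4}, so the formula holds at m3.

Yes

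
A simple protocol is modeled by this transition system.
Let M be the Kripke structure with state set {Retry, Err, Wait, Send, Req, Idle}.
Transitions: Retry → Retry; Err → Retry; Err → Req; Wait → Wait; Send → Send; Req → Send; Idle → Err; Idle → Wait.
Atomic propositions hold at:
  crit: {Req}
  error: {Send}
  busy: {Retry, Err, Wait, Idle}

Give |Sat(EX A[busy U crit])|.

1

A[busy U crit]: least fixpoint, start Z0 = Sat(crit) = {Req}, add states in Sat(busy) with every successor in Z. Already a fixed point.
Sat(A[busy U crit]) = {Req}
Sat(EX A[busy U crit]) = {s : some successor in {Req}} = {Err}
|Sat(EX A[busy U crit])| = |{Err}| = 1.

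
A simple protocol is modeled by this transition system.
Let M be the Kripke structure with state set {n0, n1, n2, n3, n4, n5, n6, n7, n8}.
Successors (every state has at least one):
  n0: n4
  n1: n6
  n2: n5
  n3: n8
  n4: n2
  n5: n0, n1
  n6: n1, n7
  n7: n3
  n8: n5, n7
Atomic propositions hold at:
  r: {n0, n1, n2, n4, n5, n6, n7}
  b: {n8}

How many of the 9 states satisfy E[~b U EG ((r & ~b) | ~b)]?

6

Sat(~b) = {n0, n1, n2, n3, n4, n5, n6, n7}
Sat(r & ~b) = {n0, n1, n2, n4, n5, n6, n7}
Sat((r & ~b) | ~b) = {n0, n1, n2, n3, n4, n5, n6, n7}
EG ((r & ~b) | ~b): greatest fixpoint, start Z0 = {n0, n1, n2, n3, n4, n5, n6, n7}, keep only states in Sat with some successor in Z. Z1 = {n0, n1, n2, n4, n5, n6, n7}; Z2 = {n0, n1, n2, n4, n5, n6}; fixed.
Sat(EG ((r & ~b) | ~b)) = {n0, n1, n2, n4, n5, n6}
E[~b U EG ((r & ~b) | ~b)]: least fixpoint, start Z0 = Sat(EG ((r & ~b) | ~b)) = {n0, n1, n2, n4, n5, n6}, add states in Sat(~b) with some successor in Z. Already a fixed point.
Sat(E[~b U EG ((r & ~b) | ~b)]) = {n0, n1, n2, n4, n5, n6}
|Sat(E[~b U EG ((r & ~b) | ~b)])| = |{n0, n1, n2, n4, n5, n6}| = 6.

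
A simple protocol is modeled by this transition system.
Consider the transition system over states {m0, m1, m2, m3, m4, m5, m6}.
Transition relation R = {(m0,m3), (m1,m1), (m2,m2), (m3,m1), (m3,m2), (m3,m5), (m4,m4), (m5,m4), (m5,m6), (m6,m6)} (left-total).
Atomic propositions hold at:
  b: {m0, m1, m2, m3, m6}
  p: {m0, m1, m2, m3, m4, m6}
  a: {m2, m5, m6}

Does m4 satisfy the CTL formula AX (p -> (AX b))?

Sat(AX b) = {s : every successor in {m0, m1, m2, m3, m6}} = {m0, m1, m2, m6}
Sat(p -> (AX b)) = {m0, m1, m2, m5, m6}
Sat(AX (p -> (AX b))) = {s : every successor in {m0, m1, m2, m5, m6}} = {m1, m2, m3, m6}
m4 ∉ Sat(AX (p -> (AX b))) = {m1, m2, m3, m6}, so the formula does not hold at m4.

No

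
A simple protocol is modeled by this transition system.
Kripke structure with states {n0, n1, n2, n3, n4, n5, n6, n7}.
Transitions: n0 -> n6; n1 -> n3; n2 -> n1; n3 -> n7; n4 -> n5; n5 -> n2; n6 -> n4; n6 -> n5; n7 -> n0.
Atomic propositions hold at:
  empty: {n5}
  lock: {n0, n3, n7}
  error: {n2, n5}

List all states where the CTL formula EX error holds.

Sat(EX error) = {s : some successor in {n2, n5}} = {n4, n5, n6}

{n4, n5, n6}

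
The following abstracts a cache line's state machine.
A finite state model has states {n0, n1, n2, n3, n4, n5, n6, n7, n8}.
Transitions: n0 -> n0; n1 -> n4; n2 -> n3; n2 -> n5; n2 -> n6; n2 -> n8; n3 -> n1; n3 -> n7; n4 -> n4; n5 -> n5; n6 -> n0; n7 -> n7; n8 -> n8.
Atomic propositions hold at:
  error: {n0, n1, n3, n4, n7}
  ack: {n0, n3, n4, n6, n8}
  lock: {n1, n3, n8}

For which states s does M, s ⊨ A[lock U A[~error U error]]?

Sat(~error) = {n2, n5, n6, n8}
A[~error U error]: least fixpoint, start Z0 = Sat(error) = {n0, n1, n3, n4, n7}, add states in Sat(~error) with every successor in Z. Z1 = {n0, n1, n3, n4, n6, n7}; fixed.
Sat(A[~error U error]) = {n0, n1, n3, n4, n6, n7}
A[lock U A[~error U error]]: least fixpoint, start Z0 = Sat(A[~error U error]) = {n0, n1, n3, n4, n6, n7}, add states in Sat(lock) with every successor in Z. Already a fixed point.
Sat(A[lock U A[~error U error]]) = {n0, n1, n3, n4, n6, n7}

{n0, n1, n3, n4, n6, n7}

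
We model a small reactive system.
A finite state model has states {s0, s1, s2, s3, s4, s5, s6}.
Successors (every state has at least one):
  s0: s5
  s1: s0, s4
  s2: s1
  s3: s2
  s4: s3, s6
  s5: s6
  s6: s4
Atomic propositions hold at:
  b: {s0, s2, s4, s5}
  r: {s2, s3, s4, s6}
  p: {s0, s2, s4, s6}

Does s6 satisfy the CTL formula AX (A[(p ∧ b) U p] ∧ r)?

Yes

Sat(p ∧ b) = {s0, s2, s4}
A[(p ∧ b) U p]: least fixpoint, start Z0 = Sat(p) = {s0, s2, s4, s6}, add states in Sat(p ∧ b) with every successor in Z. Already a fixed point.
Sat(A[(p ∧ b) U p]) = {s0, s2, s4, s6}
Sat(A[(p ∧ b) U p] ∧ r) = {s2, s4, s6}
Sat(AX (A[(p ∧ b) U p] ∧ r)) = {s : every successor in {s2, s4, s6}} = {s3, s5, s6}
s6 ∈ Sat(AX (A[(p ∧ b) U p] ∧ r)) = {s3, s5, s6}, so the formula holds at s6.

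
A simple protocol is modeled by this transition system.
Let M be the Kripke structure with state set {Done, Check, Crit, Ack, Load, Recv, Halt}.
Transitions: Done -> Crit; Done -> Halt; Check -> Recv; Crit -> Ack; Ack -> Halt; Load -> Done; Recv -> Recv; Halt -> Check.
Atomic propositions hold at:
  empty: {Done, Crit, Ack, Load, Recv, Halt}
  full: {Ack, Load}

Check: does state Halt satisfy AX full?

No

Sat(AX full) = {s : every successor in {Ack, Load}} = {Crit}
Halt ∉ Sat(AX full) = {Crit}, so the formula does not hold at Halt.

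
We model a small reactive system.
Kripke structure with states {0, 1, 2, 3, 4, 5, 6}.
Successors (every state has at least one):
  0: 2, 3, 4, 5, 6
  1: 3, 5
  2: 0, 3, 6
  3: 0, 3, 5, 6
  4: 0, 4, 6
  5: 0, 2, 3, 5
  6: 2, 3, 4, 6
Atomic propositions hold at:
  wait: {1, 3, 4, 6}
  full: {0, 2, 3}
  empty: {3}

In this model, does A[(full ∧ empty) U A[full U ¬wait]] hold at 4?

Sat(full ∧ empty) = {3}
Sat(¬wait) = {0, 2, 5}
A[full U ¬wait]: least fixpoint, start Z0 = Sat(¬wait) = {0, 2, 5}, add states in Sat(full) with every successor in Z. Already a fixed point.
Sat(A[full U ¬wait]) = {0, 2, 5}
A[(full ∧ empty) U A[full U ¬wait]]: least fixpoint, start Z0 = Sat(A[full U ¬wait]) = {0, 2, 5}, add states in Sat(full ∧ empty) with every successor in Z. Already a fixed point.
Sat(A[(full ∧ empty) U A[full U ¬wait]]) = {0, 2, 5}
4 ∉ Sat(A[(full ∧ empty) U A[full U ¬wait]]) = {0, 2, 5}, so the formula does not hold at 4.

No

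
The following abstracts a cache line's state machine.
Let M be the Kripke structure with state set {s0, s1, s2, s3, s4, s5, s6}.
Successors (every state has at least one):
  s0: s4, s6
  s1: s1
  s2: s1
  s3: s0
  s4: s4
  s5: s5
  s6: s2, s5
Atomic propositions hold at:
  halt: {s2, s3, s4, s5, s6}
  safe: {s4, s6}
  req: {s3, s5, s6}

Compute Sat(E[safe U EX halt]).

Sat(EX halt) = {s : some successor in {s2, s3, s4, s5, s6}} = {s0, s4, s5, s6}
E[safe U EX halt]: least fixpoint, start Z0 = Sat(EX halt) = {s0, s4, s5, s6}, add states in Sat(safe) with some successor in Z. Already a fixed point.
Sat(E[safe U EX halt]) = {s0, s4, s5, s6}

{s0, s4, s5, s6}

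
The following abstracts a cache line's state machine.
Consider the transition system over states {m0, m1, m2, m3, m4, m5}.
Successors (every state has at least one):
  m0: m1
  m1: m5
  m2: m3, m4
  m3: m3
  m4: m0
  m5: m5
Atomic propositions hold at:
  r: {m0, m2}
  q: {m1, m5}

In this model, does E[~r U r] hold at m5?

Sat(~r) = {m1, m3, m4, m5}
E[~r U r]: least fixpoint, start Z0 = Sat(r) = {m0, m2}, add states in Sat(~r) with some successor in Z. Z1 = {m0, m2, m4}; fixed.
Sat(E[~r U r]) = {m0, m2, m4}
m5 ∉ Sat(E[~r U r]) = {m0, m2, m4}, so the formula does not hold at m5.

No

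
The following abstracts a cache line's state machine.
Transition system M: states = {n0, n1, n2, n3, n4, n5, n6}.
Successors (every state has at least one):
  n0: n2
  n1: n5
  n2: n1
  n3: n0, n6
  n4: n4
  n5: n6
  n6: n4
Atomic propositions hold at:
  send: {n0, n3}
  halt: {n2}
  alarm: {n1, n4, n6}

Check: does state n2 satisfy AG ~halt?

No

Sat(~halt) = {n0, n1, n3, n4, n5, n6}
AG ~halt: greatest fixpoint, start Z0 = {n0, n1, n3, n4, n5, n6}, keep only states in Sat with every successor in Z. Z1 = {n1, n3, n4, n5, n6}; Z2 = {n1, n4, n5, n6}; fixed.
Sat(AG ~halt) = {n1, n4, n5, n6}
n2 ∉ Sat(AG ~halt) = {n1, n4, n5, n6}, so the formula does not hold at n2.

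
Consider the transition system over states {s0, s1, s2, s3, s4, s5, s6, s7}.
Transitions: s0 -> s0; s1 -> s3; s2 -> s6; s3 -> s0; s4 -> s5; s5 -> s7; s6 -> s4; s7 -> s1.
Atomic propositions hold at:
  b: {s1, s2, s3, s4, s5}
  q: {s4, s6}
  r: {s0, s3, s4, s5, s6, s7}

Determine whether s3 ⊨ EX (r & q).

Sat(r & q) = {s4, s6}
Sat(EX (r & q)) = {s : some successor in {s4, s6}} = {s2, s6}
s3 ∉ Sat(EX (r & q)) = {s2, s6}, so the formula does not hold at s3.

No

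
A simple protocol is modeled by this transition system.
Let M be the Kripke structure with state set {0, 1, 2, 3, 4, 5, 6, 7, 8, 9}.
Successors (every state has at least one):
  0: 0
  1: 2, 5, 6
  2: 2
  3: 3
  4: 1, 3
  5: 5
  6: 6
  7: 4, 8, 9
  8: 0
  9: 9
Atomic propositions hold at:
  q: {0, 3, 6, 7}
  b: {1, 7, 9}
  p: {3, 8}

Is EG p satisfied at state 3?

Yes

EG p: greatest fixpoint, start Z0 = {3, 8}, keep only states in Sat with some successor in Z. Z1 = {3}; fixed.
Sat(EG p) = {3}
3 ∈ Sat(EG p) = {3}, so the formula holds at 3.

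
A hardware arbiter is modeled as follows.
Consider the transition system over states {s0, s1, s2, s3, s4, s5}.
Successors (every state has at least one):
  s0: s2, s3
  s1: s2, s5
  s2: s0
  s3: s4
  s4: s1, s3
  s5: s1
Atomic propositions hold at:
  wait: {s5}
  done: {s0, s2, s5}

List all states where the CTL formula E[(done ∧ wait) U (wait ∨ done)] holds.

{s0, s2, s5}

Sat(done ∧ wait) = {s5}
Sat(wait ∨ done) = {s0, s2, s5}
E[(done ∧ wait) U (wait ∨ done)]: least fixpoint, start Z0 = Sat((wait ∨ done)) = {s0, s2, s5}, add states in Sat(done ∧ wait) with some successor in Z. Already a fixed point.
Sat(E[(done ∧ wait) U (wait ∨ done)]) = {s0, s2, s5}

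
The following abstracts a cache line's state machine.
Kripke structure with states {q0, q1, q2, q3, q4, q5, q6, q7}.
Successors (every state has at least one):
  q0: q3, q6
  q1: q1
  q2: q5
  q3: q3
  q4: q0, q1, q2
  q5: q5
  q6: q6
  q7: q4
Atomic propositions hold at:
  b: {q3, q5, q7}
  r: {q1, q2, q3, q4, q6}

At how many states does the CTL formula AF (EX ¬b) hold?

Sat(¬b) = {q0, q1, q2, q4, q6}
Sat(EX ¬b) = {s : some successor in {q0, q1, q2, q4, q6}} = {q0, q1, q4, q6, q7}
AF (EX ¬b): least fixpoint, start Z0 = {q0, q1, q4, q6, q7}, add states with every successor in Z. Already a fixed point.
Sat(AF (EX ¬b)) = {q0, q1, q4, q6, q7}
|Sat(AF (EX ¬b))| = |{q0, q1, q4, q6, q7}| = 5.

5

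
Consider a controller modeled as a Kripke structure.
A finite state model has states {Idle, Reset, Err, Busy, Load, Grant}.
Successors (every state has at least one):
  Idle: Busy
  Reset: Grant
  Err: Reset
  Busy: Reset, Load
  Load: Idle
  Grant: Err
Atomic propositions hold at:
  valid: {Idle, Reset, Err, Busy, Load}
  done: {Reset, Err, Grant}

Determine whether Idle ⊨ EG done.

EG done: greatest fixpoint, start Z0 = {Reset, Err, Grant}, keep only states in Sat with some successor in Z. Already a fixed point.
Sat(EG done) = {Reset, Err, Grant}
Idle ∉ Sat(EG done) = {Reset, Err, Grant}, so the formula does not hold at Idle.

No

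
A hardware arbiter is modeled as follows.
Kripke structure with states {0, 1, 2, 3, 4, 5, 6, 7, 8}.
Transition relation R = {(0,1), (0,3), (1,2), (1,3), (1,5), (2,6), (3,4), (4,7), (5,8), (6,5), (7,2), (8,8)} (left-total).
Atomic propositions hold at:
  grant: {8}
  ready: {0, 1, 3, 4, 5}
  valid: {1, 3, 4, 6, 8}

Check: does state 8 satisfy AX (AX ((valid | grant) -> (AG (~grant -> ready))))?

Sat(valid | grant) = {1, 3, 4, 6, 8}
Sat(~grant) = {0, 1, 2, 3, 4, 5, 6, 7}
Sat(~grant -> ready) = {0, 1, 3, 4, 5, 8}
AG (~grant -> ready): greatest fixpoint, start Z0 = {0, 1, 3, 4, 5, 8}, keep only states in Sat with every successor in Z. Z1 = {0, 3, 5, 8}; Z2 = {5, 8}; fixed.
Sat(AG (~grant -> ready)) = {5, 8}
Sat((valid | grant) -> (AG (~grant -> ready))) = {0, 2, 5, 7, 8}
Sat(AX ((valid | grant) -> (AG (~grant -> ready)))) = {s : every successor in {0, 2, 5, 7, 8}} = {4, 5, 6, 7, 8}
Sat(AX (AX ((valid | grant) -> (AG (~grant -> ready))))) = {s : every successor in {4, 5, 6, 7, 8}} = {2, 3, 4, 5, 6, 8}
8 ∈ Sat(AX (AX ((valid | grant) -> (AG (~grant -> ready))))) = {2, 3, 4, 5, 6, 8}, so the formula holds at 8.

Yes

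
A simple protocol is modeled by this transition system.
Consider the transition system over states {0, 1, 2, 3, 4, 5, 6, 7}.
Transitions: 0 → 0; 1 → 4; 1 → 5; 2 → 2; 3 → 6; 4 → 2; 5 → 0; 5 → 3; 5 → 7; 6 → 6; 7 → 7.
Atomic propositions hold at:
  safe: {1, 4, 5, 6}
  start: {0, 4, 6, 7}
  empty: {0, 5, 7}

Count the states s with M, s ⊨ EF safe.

EF safe: least fixpoint, start Z0 = {1, 4, 5, 6}, add states with some successor in Z. Z1 = {1, 3, 4, 5, 6}; fixed.
Sat(EF safe) = {1, 3, 4, 5, 6}
|Sat(EF safe)| = |{1, 3, 4, 5, 6}| = 5.

5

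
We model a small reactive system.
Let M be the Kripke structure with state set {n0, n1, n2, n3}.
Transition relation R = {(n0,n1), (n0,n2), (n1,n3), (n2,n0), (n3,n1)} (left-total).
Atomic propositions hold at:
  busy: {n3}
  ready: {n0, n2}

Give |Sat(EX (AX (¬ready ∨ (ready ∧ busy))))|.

3

Sat(¬ready) = {n1, n3}
Sat(ready ∧ busy) = ∅
Sat(¬ready ∨ (ready ∧ busy)) = {n1, n3}
Sat(AX (¬ready ∨ (ready ∧ busy))) = {s : every successor in {n1, n3}} = {n1, n3}
Sat(EX (AX (¬ready ∨ (ready ∧ busy)))) = {s : some successor in {n1, n3}} = {n0, n1, n3}
|Sat(EX (AX (¬ready ∨ (ready ∧ busy))))| = |{n0, n1, n3}| = 3.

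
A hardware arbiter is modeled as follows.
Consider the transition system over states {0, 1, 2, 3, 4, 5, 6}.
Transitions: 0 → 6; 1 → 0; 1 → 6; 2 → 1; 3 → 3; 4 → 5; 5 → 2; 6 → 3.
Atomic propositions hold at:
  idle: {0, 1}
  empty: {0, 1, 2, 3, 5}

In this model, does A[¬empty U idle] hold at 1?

Sat(¬empty) = {4, 6}
A[¬empty U idle]: least fixpoint, start Z0 = Sat(idle) = {0, 1}, add states in Sat(¬empty) with every successor in Z. Already a fixed point.
Sat(A[¬empty U idle]) = {0, 1}
1 ∈ Sat(A[¬empty U idle]) = {0, 1}, so the formula holds at 1.

Yes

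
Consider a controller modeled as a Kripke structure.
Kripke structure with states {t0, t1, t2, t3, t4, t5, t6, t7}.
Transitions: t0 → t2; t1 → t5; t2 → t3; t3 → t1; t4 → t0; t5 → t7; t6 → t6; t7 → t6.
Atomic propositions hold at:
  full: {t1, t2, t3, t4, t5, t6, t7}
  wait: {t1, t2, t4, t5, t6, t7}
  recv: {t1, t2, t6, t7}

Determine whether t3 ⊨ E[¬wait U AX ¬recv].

Sat(¬wait) = {t0, t3}
Sat(¬recv) = {t0, t3, t4, t5}
Sat(AX ¬recv) = {s : every successor in {t0, t3, t4, t5}} = {t1, t2, t4}
E[¬wait U AX ¬recv]: least fixpoint, start Z0 = Sat(AX ¬recv) = {t1, t2, t4}, add states in Sat(¬wait) with some successor in Z. Z1 = {t0, t1, t2, t3, t4}; fixed.
Sat(E[¬wait U AX ¬recv]) = {t0, t1, t2, t3, t4}
t3 ∈ Sat(E[¬wait U AX ¬recv]) = {t0, t1, t2, t3, t4}, so the formula holds at t3.

Yes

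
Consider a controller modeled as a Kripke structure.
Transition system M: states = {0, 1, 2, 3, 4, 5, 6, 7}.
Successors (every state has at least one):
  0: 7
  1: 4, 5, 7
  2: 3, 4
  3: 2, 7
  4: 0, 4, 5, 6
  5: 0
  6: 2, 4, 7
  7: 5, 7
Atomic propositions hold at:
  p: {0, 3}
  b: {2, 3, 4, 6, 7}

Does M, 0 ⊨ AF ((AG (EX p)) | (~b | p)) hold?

Sat(EX p) = {s : some successor in {0, 3}} = {2, 4, 5}
AG (EX p): greatest fixpoint, start Z0 = {2, 4, 5}, keep only states in Sat with every successor in Z. Z1 = ∅; fixed.
Sat(AG (EX p)) = ∅
Sat(~b) = {0, 1, 5}
Sat(~b | p) = {0, 1, 3, 5}
Sat((AG (EX p)) | (~b | p)) = {0, 1, 3, 5}
AF ((AG (EX p)) | (~b | p)): least fixpoint, start Z0 = {0, 1, 3, 5}, add states with every successor in Z. Already a fixed point.
Sat(AF ((AG (EX p)) | (~b | p))) = {0, 1, 3, 5}
0 ∈ Sat(AF ((AG (EX p)) | (~b | p))) = {0, 1, 3, 5}, so the formula holds at 0.

Yes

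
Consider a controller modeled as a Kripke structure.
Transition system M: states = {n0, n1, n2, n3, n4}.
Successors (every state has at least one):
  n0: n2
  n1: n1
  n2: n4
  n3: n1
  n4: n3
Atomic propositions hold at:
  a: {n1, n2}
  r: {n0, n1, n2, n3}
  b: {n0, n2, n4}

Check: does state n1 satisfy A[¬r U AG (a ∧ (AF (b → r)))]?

Yes

Sat(¬r) = {n4}
Sat(b → r) = {n0, n1, n2, n3}
AF (b → r): least fixpoint, start Z0 = {n0, n1, n2, n3}, add states with every successor in Z. Z1 = {n0, n1, n2, n3, n4}; fixed.
Sat(AF (b → r)) = {n0, n1, n2, n3, n4}
Sat(a ∧ (AF (b → r))) = {n1, n2}
AG (a ∧ (AF (b → r))): greatest fixpoint, start Z0 = {n1, n2}, keep only states in Sat with every successor in Z. Z1 = {n1}; fixed.
Sat(AG (a ∧ (AF (b → r)))) = {n1}
A[¬r U AG (a ∧ (AF (b → r)))]: least fixpoint, start Z0 = Sat(AG (a ∧ (AF (b → r)))) = {n1}, add states in Sat(¬r) with every successor in Z. Already a fixed point.
Sat(A[¬r U AG (a ∧ (AF (b → r)))]) = {n1}
n1 ∈ Sat(A[¬r U AG (a ∧ (AF (b → r)))]) = {n1}, so the formula holds at n1.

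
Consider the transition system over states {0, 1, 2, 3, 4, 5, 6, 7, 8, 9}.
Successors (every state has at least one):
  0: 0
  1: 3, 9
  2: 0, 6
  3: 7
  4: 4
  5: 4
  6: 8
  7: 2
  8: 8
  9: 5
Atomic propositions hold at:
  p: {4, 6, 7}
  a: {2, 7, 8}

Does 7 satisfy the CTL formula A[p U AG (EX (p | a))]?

No

Sat(p | a) = {2, 4, 6, 7, 8}
Sat(EX (p | a)) = {s : some successor in {2, 4, 6, 7, 8}} = {2, 3, 4, 5, 6, 7, 8}
AG (EX (p | a)): greatest fixpoint, start Z0 = {2, 3, 4, 5, 6, 7, 8}, keep only states in Sat with every successor in Z. Z1 = {3, 4, 5, 6, 7, 8}; Z2 = {3, 4, 5, 6, 8}; Z3 = {4, 5, 6, 8}; fixed.
Sat(AG (EX (p | a))) = {4, 5, 6, 8}
A[p U AG (EX (p | a))]: least fixpoint, start Z0 = Sat(AG (EX (p | a))) = {4, 5, 6, 8}, add states in Sat(p) with every successor in Z. Already a fixed point.
Sat(A[p U AG (EX (p | a))]) = {4, 5, 6, 8}
7 ∉ Sat(A[p U AG (EX (p | a))]) = {4, 5, 6, 8}, so the formula does not hold at 7.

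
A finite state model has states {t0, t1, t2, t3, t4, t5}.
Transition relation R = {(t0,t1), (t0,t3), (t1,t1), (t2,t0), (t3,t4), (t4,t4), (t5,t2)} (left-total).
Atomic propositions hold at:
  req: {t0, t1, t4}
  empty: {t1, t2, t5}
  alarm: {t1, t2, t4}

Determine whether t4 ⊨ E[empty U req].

E[empty U req]: least fixpoint, start Z0 = Sat(req) = {t0, t1, t4}, add states in Sat(empty) with some successor in Z. Z1 = {t0, t1, t2, t4}; Z2 = {t0, t1, t2, t4, t5}; fixed.
Sat(E[empty U req]) = {t0, t1, t2, t4, t5}
t4 ∈ Sat(E[empty U req]) = {t0, t1, t2, t4, t5}, so the formula holds at t4.

Yes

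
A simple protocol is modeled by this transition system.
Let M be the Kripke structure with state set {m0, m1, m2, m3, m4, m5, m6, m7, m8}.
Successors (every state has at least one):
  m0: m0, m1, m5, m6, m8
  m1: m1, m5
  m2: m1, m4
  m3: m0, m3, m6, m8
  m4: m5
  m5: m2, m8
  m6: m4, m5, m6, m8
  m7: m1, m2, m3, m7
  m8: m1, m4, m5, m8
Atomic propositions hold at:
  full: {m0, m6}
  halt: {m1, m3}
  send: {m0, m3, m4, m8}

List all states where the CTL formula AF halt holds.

{m1, m3}

AF halt: least fixpoint, start Z0 = {m1, m3}, add states with every successor in Z. Already a fixed point.
Sat(AF halt) = {m1, m3}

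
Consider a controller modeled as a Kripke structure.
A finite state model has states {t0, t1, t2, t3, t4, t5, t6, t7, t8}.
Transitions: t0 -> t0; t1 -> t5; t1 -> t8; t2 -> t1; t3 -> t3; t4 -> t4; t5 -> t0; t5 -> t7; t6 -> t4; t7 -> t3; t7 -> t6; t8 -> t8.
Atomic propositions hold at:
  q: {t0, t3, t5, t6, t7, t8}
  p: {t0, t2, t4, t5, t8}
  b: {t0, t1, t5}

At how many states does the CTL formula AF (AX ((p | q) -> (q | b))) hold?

Sat(p | q) = {t0, t2, t3, t4, t5, t6, t7, t8}
Sat(q | b) = {t0, t1, t3, t5, t6, t7, t8}
Sat((p | q) -> (q | b)) = {t0, t1, t3, t5, t6, t7, t8}
Sat(AX ((p | q) -> (q | b))) = {s : every successor in {t0, t1, t3, t5, t6, t7, t8}} = {t0, t1, t2, t3, t5, t7, t8}
AF (AX ((p | q) -> (q | b))): least fixpoint, start Z0 = {t0, t1, t2, t3, t5, t7, t8}, add states with every successor in Z. Already a fixed point.
Sat(AF (AX ((p | q) -> (q | b)))) = {t0, t1, t2, t3, t5, t7, t8}
|Sat(AF (AX ((p | q) -> (q | b))))| = |{t0, t1, t2, t3, t5, t7, t8}| = 7.

7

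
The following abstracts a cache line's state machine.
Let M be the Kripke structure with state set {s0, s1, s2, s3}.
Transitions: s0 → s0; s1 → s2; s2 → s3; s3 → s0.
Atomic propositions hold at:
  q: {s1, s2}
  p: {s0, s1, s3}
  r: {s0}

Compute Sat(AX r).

{s0, s3}

Sat(AX r) = {s : every successor in {s0}} = {s0, s3}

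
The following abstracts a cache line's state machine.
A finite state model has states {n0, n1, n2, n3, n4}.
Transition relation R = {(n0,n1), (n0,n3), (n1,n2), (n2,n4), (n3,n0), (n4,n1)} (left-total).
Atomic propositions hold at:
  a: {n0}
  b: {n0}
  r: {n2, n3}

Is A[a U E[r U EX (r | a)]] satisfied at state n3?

Sat(r | a) = {n0, n2, n3}
Sat(EX (r | a)) = {s : some successor in {n0, n2, n3}} = {n0, n1, n3}
E[r U EX (r | a)]: least fixpoint, start Z0 = Sat(EX (r | a)) = {n0, n1, n3}, add states in Sat(r) with some successor in Z. Already a fixed point.
Sat(E[r U EX (r | a)]) = {n0, n1, n3}
A[a U E[r U EX (r | a)]]: least fixpoint, start Z0 = Sat(E[r U EX (r | a)]) = {n0, n1, n3}, add states in Sat(a) with every successor in Z. Already a fixed point.
Sat(A[a U E[r U EX (r | a)]]) = {n0, n1, n3}
n3 ∈ Sat(A[a U E[r U EX (r | a)]]) = {n0, n1, n3}, so the formula holds at n3.

Yes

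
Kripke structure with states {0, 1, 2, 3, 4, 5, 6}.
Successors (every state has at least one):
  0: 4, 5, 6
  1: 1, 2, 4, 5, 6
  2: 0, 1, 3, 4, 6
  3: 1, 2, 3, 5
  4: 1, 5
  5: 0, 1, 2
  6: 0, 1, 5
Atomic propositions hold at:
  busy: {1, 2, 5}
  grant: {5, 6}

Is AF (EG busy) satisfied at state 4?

Yes

EG busy: greatest fixpoint, start Z0 = {1, 2, 5}, keep only states in Sat with some successor in Z. Already a fixed point.
Sat(EG busy) = {1, 2, 5}
AF (EG busy): least fixpoint, start Z0 = {1, 2, 5}, add states with every successor in Z. Z1 = {1, 2, 4, 5}; fixed.
Sat(AF (EG busy)) = {1, 2, 4, 5}
4 ∈ Sat(AF (EG busy)) = {1, 2, 4, 5}, so the formula holds at 4.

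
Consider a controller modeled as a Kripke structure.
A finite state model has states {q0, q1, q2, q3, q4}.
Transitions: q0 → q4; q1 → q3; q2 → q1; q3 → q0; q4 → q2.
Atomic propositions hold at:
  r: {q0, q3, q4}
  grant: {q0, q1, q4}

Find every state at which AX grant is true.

Sat(AX grant) = {s : every successor in {q0, q1, q4}} = {q0, q2, q3}

{q0, q2, q3}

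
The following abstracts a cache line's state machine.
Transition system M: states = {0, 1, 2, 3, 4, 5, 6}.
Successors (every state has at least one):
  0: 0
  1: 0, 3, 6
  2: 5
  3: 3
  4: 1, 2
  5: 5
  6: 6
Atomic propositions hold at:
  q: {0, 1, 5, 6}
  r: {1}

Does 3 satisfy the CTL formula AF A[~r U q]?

No

Sat(~r) = {0, 2, 3, 4, 5, 6}
A[~r U q]: least fixpoint, start Z0 = Sat(q) = {0, 1, 5, 6}, add states in Sat(~r) with every successor in Z. Z1 = {0, 1, 2, 5, 6}; Z2 = {0, 1, 2, 4, 5, 6}; fixed.
Sat(A[~r U q]) = {0, 1, 2, 4, 5, 6}
AF A[~r U q]: least fixpoint, start Z0 = {0, 1, 2, 4, 5, 6}, add states with every successor in Z. Already a fixed point.
Sat(AF A[~r U q]) = {0, 1, 2, 4, 5, 6}
3 ∉ Sat(AF A[~r U q]) = {0, 1, 2, 4, 5, 6}, so the formula does not hold at 3.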